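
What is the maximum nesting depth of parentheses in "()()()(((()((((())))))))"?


Input: "()()()(((()((((())))))))"
Tracking depth:
  Position 0 '(': depth becomes 1
  Position 1 ')': depth becomes 0
  Position 2 '(': depth becomes 1
  Position 3 ')': depth becomes 0
  Position 4 '(': depth becomes 1
  Position 5 ')': depth becomes 0
  Position 6 '(': depth becomes 1
  Position 7 '(': depth becomes 2
  Position 8 '(': depth becomes 3
  Position 9 '(': depth becomes 4
  Position 10 ')': depth becomes 3
  Position 11 '(': depth becomes 4
  Position 12 '(': depth becomes 5
  Position 13 '(': depth becomes 6
  Position 14 '(': depth becomes 7
  Position 15 '(': depth becomes 8
  Position 16 ')': depth becomes 7
  Position 17 ')': depth becomes 6
  Position 18 ')': depth becomes 5
  Position 19 ')': depth becomes 4
  Position 20 ')': depth becomes 3
  Position 21 ')': depth becomes 2
  Position 22 ')': depth becomes 1
  Position 23 ')': depth becomes 0
Maximum depth reached: 8

8


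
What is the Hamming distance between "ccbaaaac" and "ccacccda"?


Comparing "ccbaaaac" and "ccacccda" position by position:
  Position 0: 'c' vs 'c' => same
  Position 1: 'c' vs 'c' => same
  Position 2: 'b' vs 'a' => differ
  Position 3: 'a' vs 'c' => differ
  Position 4: 'a' vs 'c' => differ
  Position 5: 'a' vs 'c' => differ
  Position 6: 'a' vs 'd' => differ
  Position 7: 'c' vs 'a' => differ
Total differences (Hamming distance): 6

6


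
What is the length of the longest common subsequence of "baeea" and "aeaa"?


LCS of "baeea" and "aeaa"
DP table:
           a    e    a    a
      0    0    0    0    0
  b   0    0    0    0    0
  a   0    1    1    1    1
  e   0    1    2    2    2
  e   0    1    2    2    2
  a   0    1    2    3    3
LCS length = dp[5][4] = 3

3


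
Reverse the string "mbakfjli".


Input: mbakfjli
Reading characters right to left:
  Position 7: 'i'
  Position 6: 'l'
  Position 5: 'j'
  Position 4: 'f'
  Position 3: 'k'
  Position 2: 'a'
  Position 1: 'b'
  Position 0: 'm'
Reversed: iljfkabm

iljfkabm


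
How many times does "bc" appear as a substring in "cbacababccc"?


Searching for "bc" in "cbacababccc"
Scanning each position:
  Position 0: "cb" => no
  Position 1: "ba" => no
  Position 2: "ac" => no
  Position 3: "ca" => no
  Position 4: "ab" => no
  Position 5: "ba" => no
  Position 6: "ab" => no
  Position 7: "bc" => MATCH
  Position 8: "cc" => no
  Position 9: "cc" => no
Total occurrences: 1

1


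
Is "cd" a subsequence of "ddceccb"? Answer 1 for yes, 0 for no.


Check if "cd" is a subsequence of "ddceccb"
Greedy scan:
  Position 0 ('d'): no match needed
  Position 1 ('d'): no match needed
  Position 2 ('c'): matches sub[0] = 'c'
  Position 3 ('e'): no match needed
  Position 4 ('c'): no match needed
  Position 5 ('c'): no match needed
  Position 6 ('b'): no match needed
Only matched 1/2 characters => not a subsequence

0


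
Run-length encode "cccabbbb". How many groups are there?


Input: cccabbbb
Scanning for consecutive runs:
  Group 1: 'c' x 3 (positions 0-2)
  Group 2: 'a' x 1 (positions 3-3)
  Group 3: 'b' x 4 (positions 4-7)
Total groups: 3

3


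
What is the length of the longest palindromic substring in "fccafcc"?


Input: "fccafcc"
Checking substrings for palindromes:
  [1:3] "cc" (len 2) => palindrome
  [5:7] "cc" (len 2) => palindrome
Longest palindromic substring: "cc" with length 2

2


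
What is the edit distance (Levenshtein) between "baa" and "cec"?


Computing edit distance: "baa" -> "cec"
DP table:
           c    e    c
      0    1    2    3
  b   1    1    2    3
  a   2    2    2    3
  a   3    3    3    3
Edit distance = dp[3][3] = 3

3


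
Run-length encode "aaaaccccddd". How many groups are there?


Input: aaaaccccddd
Scanning for consecutive runs:
  Group 1: 'a' x 4 (positions 0-3)
  Group 2: 'c' x 4 (positions 4-7)
  Group 3: 'd' x 3 (positions 8-10)
Total groups: 3

3


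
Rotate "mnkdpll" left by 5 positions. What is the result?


Input: "mnkdpll", rotate left by 5
First 5 characters: "mnkdp"
Remaining characters: "ll"
Concatenate remaining + first: "ll" + "mnkdp" = "llmnkdp"

llmnkdp


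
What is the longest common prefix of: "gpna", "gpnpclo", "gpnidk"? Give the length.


Words: gpna, gpnpclo, gpnidk
  Position 0: all 'g' => match
  Position 1: all 'p' => match
  Position 2: all 'n' => match
  Position 3: ('a', 'p', 'i') => mismatch, stop
LCP = "gpn" (length 3)

3


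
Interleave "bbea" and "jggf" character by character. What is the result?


Interleaving "bbea" and "jggf":
  Position 0: 'b' from first, 'j' from second => "bj"
  Position 1: 'b' from first, 'g' from second => "bg"
  Position 2: 'e' from first, 'g' from second => "eg"
  Position 3: 'a' from first, 'f' from second => "af"
Result: bjbgegaf

bjbgegaf


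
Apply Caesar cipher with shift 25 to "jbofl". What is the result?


Caesar cipher: shift "jbofl" by 25
  'j' (pos 9) + 25 = pos 8 = 'i'
  'b' (pos 1) + 25 = pos 0 = 'a'
  'o' (pos 14) + 25 = pos 13 = 'n'
  'f' (pos 5) + 25 = pos 4 = 'e'
  'l' (pos 11) + 25 = pos 10 = 'k'
Result: ianek

ianek


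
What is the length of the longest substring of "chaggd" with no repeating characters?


Input: "chaggd"
Sliding window (track last position of each char):
  Position 0 ('c'): window [0,0] length 1 -- new best
  Position 1 ('h'): window [0,1] length 2 -- new best
  Position 2 ('a'): window [0,2] length 3 -- new best
  Position 3 ('g'): window [0,3] length 4 -- new best
  Position 4 ('g'): repeat (last at 3), move window start to 4
  Position 4 ('g'): window [4,4] length 1
  Position 5 ('d'): window [4,5] length 2
Longest substring with no repeats: "chag" with length 4

4


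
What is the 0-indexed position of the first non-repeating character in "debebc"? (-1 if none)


Input: debebc
Character frequencies:
  'b': 2
  'c': 1
  'd': 1
  'e': 2
Scanning left to right for freq == 1:
  Position 0 ('d'): unique! => answer = 0

0


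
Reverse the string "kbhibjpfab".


Input: kbhibjpfab
Reading characters right to left:
  Position 9: 'b'
  Position 8: 'a'
  Position 7: 'f'
  Position 6: 'p'
  Position 5: 'j'
  Position 4: 'b'
  Position 3: 'i'
  Position 2: 'h'
  Position 1: 'b'
  Position 0: 'k'
Reversed: bafpjbihbk

bafpjbihbk


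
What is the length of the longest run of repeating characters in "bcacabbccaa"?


Input: "bcacabbccaa"
Scanning for longest run:
  Position 1 ('c'): new char, reset run to 1
  Position 2 ('a'): new char, reset run to 1
  Position 3 ('c'): new char, reset run to 1
  Position 4 ('a'): new char, reset run to 1
  Position 5 ('b'): new char, reset run to 1
  Position 6 ('b'): continues run of 'b', length=2
  Position 7 ('c'): new char, reset run to 1
  Position 8 ('c'): continues run of 'c', length=2
  Position 9 ('a'): new char, reset run to 1
  Position 10 ('a'): continues run of 'a', length=2
Longest run: 'b' with length 2

2


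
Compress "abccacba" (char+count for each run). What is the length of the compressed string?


Input: abccacba
Runs:
  'a' x 1 => "a1"
  'b' x 1 => "b1"
  'c' x 2 => "c2"
  'a' x 1 => "a1"
  'c' x 1 => "c1"
  'b' x 1 => "b1"
  'a' x 1 => "a1"
Compressed: "a1b1c2a1c1b1a1"
Compressed length: 14

14


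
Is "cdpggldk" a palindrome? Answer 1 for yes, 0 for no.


Input: cdpggldk
Reversed: kdlggpdc
  Compare pos 0 ('c') with pos 7 ('k'): MISMATCH
  Compare pos 1 ('d') with pos 6 ('d'): match
  Compare pos 2 ('p') with pos 5 ('l'): MISMATCH
  Compare pos 3 ('g') with pos 4 ('g'): match
Result: not a palindrome

0


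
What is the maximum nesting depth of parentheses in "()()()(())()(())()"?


Input: "()()()(())()(())()"
Tracking depth:
  Position 0 '(': depth becomes 1
  Position 1 ')': depth becomes 0
  Position 2 '(': depth becomes 1
  Position 3 ')': depth becomes 0
  Position 4 '(': depth becomes 1
  Position 5 ')': depth becomes 0
  Position 6 '(': depth becomes 1
  Position 7 '(': depth becomes 2
  Position 8 ')': depth becomes 1
  Position 9 ')': depth becomes 0
  Position 10 '(': depth becomes 1
  Position 11 ')': depth becomes 0
  Position 12 '(': depth becomes 1
  Position 13 '(': depth becomes 2
  Position 14 ')': depth becomes 1
  Position 15 ')': depth becomes 0
  Position 16 '(': depth becomes 1
  Position 17 ')': depth becomes 0
Maximum depth reached: 2

2


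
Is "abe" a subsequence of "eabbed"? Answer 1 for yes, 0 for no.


Check if "abe" is a subsequence of "eabbed"
Greedy scan:
  Position 0 ('e'): no match needed
  Position 1 ('a'): matches sub[0] = 'a'
  Position 2 ('b'): matches sub[1] = 'b'
  Position 3 ('b'): no match needed
  Position 4 ('e'): matches sub[2] = 'e'
  Position 5 ('d'): no match needed
All 3 characters matched => is a subsequence

1


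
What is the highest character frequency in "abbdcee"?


Input: abbdcee
Character counts:
  'a': 1
  'b': 2
  'c': 1
  'd': 1
  'e': 2
Maximum frequency: 2

2


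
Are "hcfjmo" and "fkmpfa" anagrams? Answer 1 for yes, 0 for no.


Strings: "hcfjmo", "fkmpfa"
Sorted first:  cfhjmo
Sorted second: affkmp
Differ at position 0: 'c' vs 'a' => not anagrams

0


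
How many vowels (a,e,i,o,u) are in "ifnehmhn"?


Input: ifnehmhn
Checking each character:
  'i' at position 0: vowel (running total: 1)
  'f' at position 1: consonant
  'n' at position 2: consonant
  'e' at position 3: vowel (running total: 2)
  'h' at position 4: consonant
  'm' at position 5: consonant
  'h' at position 6: consonant
  'n' at position 7: consonant
Total vowels: 2

2


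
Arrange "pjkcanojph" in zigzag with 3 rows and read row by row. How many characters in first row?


Zigzag "pjkcanojph" into 3 rows:
Placing characters:
  'p' => row 0
  'j' => row 1
  'k' => row 2
  'c' => row 1
  'a' => row 0
  'n' => row 1
  'o' => row 2
  'j' => row 1
  'p' => row 0
  'h' => row 1
Rows:
  Row 0: "pap"
  Row 1: "jcnjh"
  Row 2: "ko"
First row length: 3

3


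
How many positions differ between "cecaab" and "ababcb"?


Comparing "cecaab" and "ababcb" position by position:
  Position 0: 'c' vs 'a' => DIFFER
  Position 1: 'e' vs 'b' => DIFFER
  Position 2: 'c' vs 'a' => DIFFER
  Position 3: 'a' vs 'b' => DIFFER
  Position 4: 'a' vs 'c' => DIFFER
  Position 5: 'b' vs 'b' => same
Positions that differ: 5

5


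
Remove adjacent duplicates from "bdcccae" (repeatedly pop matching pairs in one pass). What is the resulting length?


Input: bdcccae
Stack-based adjacent duplicate removal:
  Read 'b': push. Stack: b
  Read 'd': push. Stack: bd
  Read 'c': push. Stack: bdc
  Read 'c': matches stack top 'c' => pop. Stack: bd
  Read 'c': push. Stack: bdc
  Read 'a': push. Stack: bdca
  Read 'e': push. Stack: bdcae
Final stack: "bdcae" (length 5)

5


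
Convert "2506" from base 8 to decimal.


Input: "2506" in base 8
Positional expansion:
  Digit '2' (value 2) x 8^3 = 1024
  Digit '5' (value 5) x 8^2 = 320
  Digit '0' (value 0) x 8^1 = 0
  Digit '6' (value 6) x 8^0 = 6
Sum = 1350

1350


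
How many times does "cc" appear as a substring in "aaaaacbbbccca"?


Searching for "cc" in "aaaaacbbbccca"
Scanning each position:
  Position 0: "aa" => no
  Position 1: "aa" => no
  Position 2: "aa" => no
  Position 3: "aa" => no
  Position 4: "ac" => no
  Position 5: "cb" => no
  Position 6: "bb" => no
  Position 7: "bb" => no
  Position 8: "bc" => no
  Position 9: "cc" => MATCH
  Position 10: "cc" => MATCH
  Position 11: "ca" => no
Total occurrences: 2

2


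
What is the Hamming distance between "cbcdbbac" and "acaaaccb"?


Comparing "cbcdbbac" and "acaaaccb" position by position:
  Position 0: 'c' vs 'a' => differ
  Position 1: 'b' vs 'c' => differ
  Position 2: 'c' vs 'a' => differ
  Position 3: 'd' vs 'a' => differ
  Position 4: 'b' vs 'a' => differ
  Position 5: 'b' vs 'c' => differ
  Position 6: 'a' vs 'c' => differ
  Position 7: 'c' vs 'b' => differ
Total differences (Hamming distance): 8

8


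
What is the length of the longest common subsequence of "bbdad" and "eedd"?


LCS of "bbdad" and "eedd"
DP table:
           e    e    d    d
      0    0    0    0    0
  b   0    0    0    0    0
  b   0    0    0    0    0
  d   0    0    0    1    1
  a   0    0    0    1    1
  d   0    0    0    1    2
LCS length = dp[5][4] = 2

2


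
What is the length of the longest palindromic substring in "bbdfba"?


Input: "bbdfba"
Checking substrings for palindromes:
  [0:2] "bb" (len 2) => palindrome
Longest palindromic substring: "bb" with length 2

2


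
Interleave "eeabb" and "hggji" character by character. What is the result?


Interleaving "eeabb" and "hggji":
  Position 0: 'e' from first, 'h' from second => "eh"
  Position 1: 'e' from first, 'g' from second => "eg"
  Position 2: 'a' from first, 'g' from second => "ag"
  Position 3: 'b' from first, 'j' from second => "bj"
  Position 4: 'b' from first, 'i' from second => "bi"
Result: ehegagbjbi

ehegagbjbi


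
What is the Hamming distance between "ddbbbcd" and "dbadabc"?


Comparing "ddbbbcd" and "dbadabc" position by position:
  Position 0: 'd' vs 'd' => same
  Position 1: 'd' vs 'b' => differ
  Position 2: 'b' vs 'a' => differ
  Position 3: 'b' vs 'd' => differ
  Position 4: 'b' vs 'a' => differ
  Position 5: 'c' vs 'b' => differ
  Position 6: 'd' vs 'c' => differ
Total differences (Hamming distance): 6

6


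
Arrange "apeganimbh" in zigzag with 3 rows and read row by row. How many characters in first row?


Zigzag "apeganimbh" into 3 rows:
Placing characters:
  'a' => row 0
  'p' => row 1
  'e' => row 2
  'g' => row 1
  'a' => row 0
  'n' => row 1
  'i' => row 2
  'm' => row 1
  'b' => row 0
  'h' => row 1
Rows:
  Row 0: "aab"
  Row 1: "pgnmh"
  Row 2: "ei"
First row length: 3

3


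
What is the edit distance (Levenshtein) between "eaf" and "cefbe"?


Computing edit distance: "eaf" -> "cefbe"
DP table:
           c    e    f    b    e
      0    1    2    3    4    5
  e   1    1    1    2    3    4
  a   2    2    2    2    3    4
  f   3    3    3    2    3    4
Edit distance = dp[3][5] = 4

4


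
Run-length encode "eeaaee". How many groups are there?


Input: eeaaee
Scanning for consecutive runs:
  Group 1: 'e' x 2 (positions 0-1)
  Group 2: 'a' x 2 (positions 2-3)
  Group 3: 'e' x 2 (positions 4-5)
Total groups: 3

3


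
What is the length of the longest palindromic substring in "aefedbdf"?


Input: "aefedbdf"
Checking substrings for palindromes:
  [1:4] "efe" (len 3) => palindrome
  [4:7] "dbd" (len 3) => palindrome
Longest palindromic substring: "efe" with length 3

3


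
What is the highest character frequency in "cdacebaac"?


Input: cdacebaac
Character counts:
  'a': 3
  'b': 1
  'c': 3
  'd': 1
  'e': 1
Maximum frequency: 3

3


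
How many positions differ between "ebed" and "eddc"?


Comparing "ebed" and "eddc" position by position:
  Position 0: 'e' vs 'e' => same
  Position 1: 'b' vs 'd' => DIFFER
  Position 2: 'e' vs 'd' => DIFFER
  Position 3: 'd' vs 'c' => DIFFER
Positions that differ: 3

3


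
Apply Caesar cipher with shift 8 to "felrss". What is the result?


Caesar cipher: shift "felrss" by 8
  'f' (pos 5) + 8 = pos 13 = 'n'
  'e' (pos 4) + 8 = pos 12 = 'm'
  'l' (pos 11) + 8 = pos 19 = 't'
  'r' (pos 17) + 8 = pos 25 = 'z'
  's' (pos 18) + 8 = pos 0 = 'a'
  's' (pos 18) + 8 = pos 0 = 'a'
Result: nmtzaa

nmtzaa


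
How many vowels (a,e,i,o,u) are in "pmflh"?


Input: pmflh
Checking each character:
  'p' at position 0: consonant
  'm' at position 1: consonant
  'f' at position 2: consonant
  'l' at position 3: consonant
  'h' at position 4: consonant
Total vowels: 0

0


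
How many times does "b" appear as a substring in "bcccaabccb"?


Searching for "b" in "bcccaabccb"
Scanning each position:
  Position 0: "b" => MATCH
  Position 1: "c" => no
  Position 2: "c" => no
  Position 3: "c" => no
  Position 4: "a" => no
  Position 5: "a" => no
  Position 6: "b" => MATCH
  Position 7: "c" => no
  Position 8: "c" => no
  Position 9: "b" => MATCH
Total occurrences: 3

3


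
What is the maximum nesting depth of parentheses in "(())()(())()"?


Input: "(())()(())()"
Tracking depth:
  Position 0 '(': depth becomes 1
  Position 1 '(': depth becomes 2
  Position 2 ')': depth becomes 1
  Position 3 ')': depth becomes 0
  Position 4 '(': depth becomes 1
  Position 5 ')': depth becomes 0
  Position 6 '(': depth becomes 1
  Position 7 '(': depth becomes 2
  Position 8 ')': depth becomes 1
  Position 9 ')': depth becomes 0
  Position 10 '(': depth becomes 1
  Position 11 ')': depth becomes 0
Maximum depth reached: 2

2


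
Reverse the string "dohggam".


Input: dohggam
Reading characters right to left:
  Position 6: 'm'
  Position 5: 'a'
  Position 4: 'g'
  Position 3: 'g'
  Position 2: 'h'
  Position 1: 'o'
  Position 0: 'd'
Reversed: magghod

magghod


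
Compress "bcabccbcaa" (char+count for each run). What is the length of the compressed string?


Input: bcabccbcaa
Runs:
  'b' x 1 => "b1"
  'c' x 1 => "c1"
  'a' x 1 => "a1"
  'b' x 1 => "b1"
  'c' x 2 => "c2"
  'b' x 1 => "b1"
  'c' x 1 => "c1"
  'a' x 2 => "a2"
Compressed: "b1c1a1b1c2b1c1a2"
Compressed length: 16

16


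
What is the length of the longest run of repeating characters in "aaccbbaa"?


Input: "aaccbbaa"
Scanning for longest run:
  Position 1 ('a'): continues run of 'a', length=2
  Position 2 ('c'): new char, reset run to 1
  Position 3 ('c'): continues run of 'c', length=2
  Position 4 ('b'): new char, reset run to 1
  Position 5 ('b'): continues run of 'b', length=2
  Position 6 ('a'): new char, reset run to 1
  Position 7 ('a'): continues run of 'a', length=2
Longest run: 'a' with length 2

2


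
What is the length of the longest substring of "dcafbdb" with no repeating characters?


Input: "dcafbdb"
Sliding window (track last position of each char):
  Position 0 ('d'): window [0,0] length 1 -- new best
  Position 1 ('c'): window [0,1] length 2 -- new best
  Position 2 ('a'): window [0,2] length 3 -- new best
  Position 3 ('f'): window [0,3] length 4 -- new best
  Position 4 ('b'): window [0,4] length 5 -- new best
  Position 5 ('d'): repeat (last at 0), move window start to 1
  Position 5 ('d'): window [1,5] length 5
  Position 6 ('b'): repeat (last at 4), move window start to 5
  Position 6 ('b'): window [5,6] length 2
Longest substring with no repeats: "dcafb" with length 5

5


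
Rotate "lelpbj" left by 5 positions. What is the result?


Input: "lelpbj", rotate left by 5
First 5 characters: "lelpb"
Remaining characters: "j"
Concatenate remaining + first: "j" + "lelpb" = "jlelpb"

jlelpb


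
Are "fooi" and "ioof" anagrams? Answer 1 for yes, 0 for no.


Strings: "fooi", "ioof"
Sorted first:  fioo
Sorted second: fioo
Sorted forms match => anagrams

1


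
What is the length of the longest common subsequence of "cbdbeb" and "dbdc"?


LCS of "cbdbeb" and "dbdc"
DP table:
           d    b    d    c
      0    0    0    0    0
  c   0    0    0    0    1
  b   0    0    1    1    1
  d   0    1    1    2    2
  b   0    1    2    2    2
  e   0    1    2    2    2
  b   0    1    2    2    2
LCS length = dp[6][4] = 2

2


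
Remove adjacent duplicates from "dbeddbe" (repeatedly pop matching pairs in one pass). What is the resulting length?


Input: dbeddbe
Stack-based adjacent duplicate removal:
  Read 'd': push. Stack: d
  Read 'b': push. Stack: db
  Read 'e': push. Stack: dbe
  Read 'd': push. Stack: dbed
  Read 'd': matches stack top 'd' => pop. Stack: dbe
  Read 'b': push. Stack: dbeb
  Read 'e': push. Stack: dbebe
Final stack: "dbebe" (length 5)

5


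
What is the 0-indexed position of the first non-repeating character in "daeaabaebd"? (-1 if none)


Input: daeaabaebd
Character frequencies:
  'a': 4
  'b': 2
  'd': 2
  'e': 2
Scanning left to right for freq == 1:
  Position 0 ('d'): freq=2, skip
  Position 1 ('a'): freq=4, skip
  Position 2 ('e'): freq=2, skip
  Position 3 ('a'): freq=4, skip
  Position 4 ('a'): freq=4, skip
  Position 5 ('b'): freq=2, skip
  Position 6 ('a'): freq=4, skip
  Position 7 ('e'): freq=2, skip
  Position 8 ('b'): freq=2, skip
  Position 9 ('d'): freq=2, skip
  No unique character found => answer = -1

-1


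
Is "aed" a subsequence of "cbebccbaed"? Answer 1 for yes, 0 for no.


Check if "aed" is a subsequence of "cbebccbaed"
Greedy scan:
  Position 0 ('c'): no match needed
  Position 1 ('b'): no match needed
  Position 2 ('e'): no match needed
  Position 3 ('b'): no match needed
  Position 4 ('c'): no match needed
  Position 5 ('c'): no match needed
  Position 6 ('b'): no match needed
  Position 7 ('a'): matches sub[0] = 'a'
  Position 8 ('e'): matches sub[1] = 'e'
  Position 9 ('d'): matches sub[2] = 'd'
All 3 characters matched => is a subsequence

1


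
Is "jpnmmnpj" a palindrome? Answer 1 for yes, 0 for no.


Input: jpnmmnpj
Reversed: jpnmmnpj
  Compare pos 0 ('j') with pos 7 ('j'): match
  Compare pos 1 ('p') with pos 6 ('p'): match
  Compare pos 2 ('n') with pos 5 ('n'): match
  Compare pos 3 ('m') with pos 4 ('m'): match
Result: palindrome

1


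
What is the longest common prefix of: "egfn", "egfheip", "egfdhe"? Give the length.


Words: egfn, egfheip, egfdhe
  Position 0: all 'e' => match
  Position 1: all 'g' => match
  Position 2: all 'f' => match
  Position 3: ('n', 'h', 'd') => mismatch, stop
LCP = "egf" (length 3)

3


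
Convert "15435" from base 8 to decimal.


Input: "15435" in base 8
Positional expansion:
  Digit '1' (value 1) x 8^4 = 4096
  Digit '5' (value 5) x 8^3 = 2560
  Digit '4' (value 4) x 8^2 = 256
  Digit '3' (value 3) x 8^1 = 24
  Digit '5' (value 5) x 8^0 = 5
Sum = 6941

6941


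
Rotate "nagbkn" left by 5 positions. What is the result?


Input: "nagbkn", rotate left by 5
First 5 characters: "nagbk"
Remaining characters: "n"
Concatenate remaining + first: "n" + "nagbk" = "nnagbk"

nnagbk


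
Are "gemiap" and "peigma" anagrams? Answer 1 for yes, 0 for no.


Strings: "gemiap", "peigma"
Sorted first:  aegimp
Sorted second: aegimp
Sorted forms match => anagrams

1


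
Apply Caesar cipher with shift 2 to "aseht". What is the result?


Caesar cipher: shift "aseht" by 2
  'a' (pos 0) + 2 = pos 2 = 'c'
  's' (pos 18) + 2 = pos 20 = 'u'
  'e' (pos 4) + 2 = pos 6 = 'g'
  'h' (pos 7) + 2 = pos 9 = 'j'
  't' (pos 19) + 2 = pos 21 = 'v'
Result: cugjv

cugjv


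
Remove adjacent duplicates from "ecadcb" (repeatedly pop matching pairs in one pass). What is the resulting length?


Input: ecadcb
Stack-based adjacent duplicate removal:
  Read 'e': push. Stack: e
  Read 'c': push. Stack: ec
  Read 'a': push. Stack: eca
  Read 'd': push. Stack: ecad
  Read 'c': push. Stack: ecadc
  Read 'b': push. Stack: ecadcb
Final stack: "ecadcb" (length 6)

6


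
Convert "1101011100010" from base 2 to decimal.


Input: "1101011100010" in base 2
Positional expansion:
  Digit '1' (value 1) x 2^12 = 4096
  Digit '1' (value 1) x 2^11 = 2048
  Digit '0' (value 0) x 2^10 = 0
  Digit '1' (value 1) x 2^9 = 512
  Digit '0' (value 0) x 2^8 = 0
  Digit '1' (value 1) x 2^7 = 128
  Digit '1' (value 1) x 2^6 = 64
  Digit '1' (value 1) x 2^5 = 32
  Digit '0' (value 0) x 2^4 = 0
  Digit '0' (value 0) x 2^3 = 0
  Digit '0' (value 0) x 2^2 = 0
  Digit '1' (value 1) x 2^1 = 2
  Digit '0' (value 0) x 2^0 = 0
Sum = 6882

6882


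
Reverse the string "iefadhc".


Input: iefadhc
Reading characters right to left:
  Position 6: 'c'
  Position 5: 'h'
  Position 4: 'd'
  Position 3: 'a'
  Position 2: 'f'
  Position 1: 'e'
  Position 0: 'i'
Reversed: chdafei

chdafei


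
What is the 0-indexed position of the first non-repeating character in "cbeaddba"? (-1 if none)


Input: cbeaddba
Character frequencies:
  'a': 2
  'b': 2
  'c': 1
  'd': 2
  'e': 1
Scanning left to right for freq == 1:
  Position 0 ('c'): unique! => answer = 0

0


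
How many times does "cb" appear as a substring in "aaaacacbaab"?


Searching for "cb" in "aaaacacbaab"
Scanning each position:
  Position 0: "aa" => no
  Position 1: "aa" => no
  Position 2: "aa" => no
  Position 3: "ac" => no
  Position 4: "ca" => no
  Position 5: "ac" => no
  Position 6: "cb" => MATCH
  Position 7: "ba" => no
  Position 8: "aa" => no
  Position 9: "ab" => no
Total occurrences: 1

1


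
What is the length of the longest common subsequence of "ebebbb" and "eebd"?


LCS of "ebebbb" and "eebd"
DP table:
           e    e    b    d
      0    0    0    0    0
  e   0    1    1    1    1
  b   0    1    1    2    2
  e   0    1    2    2    2
  b   0    1    2    3    3
  b   0    1    2    3    3
  b   0    1    2    3    3
LCS length = dp[6][4] = 3

3


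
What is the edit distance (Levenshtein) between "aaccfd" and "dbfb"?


Computing edit distance: "aaccfd" -> "dbfb"
DP table:
           d    b    f    b
      0    1    2    3    4
  a   1    1    2    3    4
  a   2    2    2    3    4
  c   3    3    3    3    4
  c   4    4    4    4    4
  f   5    5    5    4    5
  d   6    5    6    5    5
Edit distance = dp[6][4] = 5

5


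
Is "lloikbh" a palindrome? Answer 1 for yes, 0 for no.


Input: lloikbh
Reversed: hbkioll
  Compare pos 0 ('l') with pos 6 ('h'): MISMATCH
  Compare pos 1 ('l') with pos 5 ('b'): MISMATCH
  Compare pos 2 ('o') with pos 4 ('k'): MISMATCH
Result: not a palindrome

0


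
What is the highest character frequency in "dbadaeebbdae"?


Input: dbadaeebbdae
Character counts:
  'a': 3
  'b': 3
  'd': 3
  'e': 3
Maximum frequency: 3

3


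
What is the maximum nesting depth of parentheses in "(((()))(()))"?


Input: "(((()))(()))"
Tracking depth:
  Position 0 '(': depth becomes 1
  Position 1 '(': depth becomes 2
  Position 2 '(': depth becomes 3
  Position 3 '(': depth becomes 4
  Position 4 ')': depth becomes 3
  Position 5 ')': depth becomes 2
  Position 6 ')': depth becomes 1
  Position 7 '(': depth becomes 2
  Position 8 '(': depth becomes 3
  Position 9 ')': depth becomes 2
  Position 10 ')': depth becomes 1
  Position 11 ')': depth becomes 0
Maximum depth reached: 4

4


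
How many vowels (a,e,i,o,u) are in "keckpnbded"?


Input: keckpnbded
Checking each character:
  'k' at position 0: consonant
  'e' at position 1: vowel (running total: 1)
  'c' at position 2: consonant
  'k' at position 3: consonant
  'p' at position 4: consonant
  'n' at position 5: consonant
  'b' at position 6: consonant
  'd' at position 7: consonant
  'e' at position 8: vowel (running total: 2)
  'd' at position 9: consonant
Total vowels: 2

2


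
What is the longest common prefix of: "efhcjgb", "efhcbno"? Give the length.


Words: efhcjgb, efhcbno
  Position 0: all 'e' => match
  Position 1: all 'f' => match
  Position 2: all 'h' => match
  Position 3: all 'c' => match
  Position 4: ('j', 'b') => mismatch, stop
LCP = "efhc" (length 4)

4


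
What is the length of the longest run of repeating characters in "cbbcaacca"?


Input: "cbbcaacca"
Scanning for longest run:
  Position 1 ('b'): new char, reset run to 1
  Position 2 ('b'): continues run of 'b', length=2
  Position 3 ('c'): new char, reset run to 1
  Position 4 ('a'): new char, reset run to 1
  Position 5 ('a'): continues run of 'a', length=2
  Position 6 ('c'): new char, reset run to 1
  Position 7 ('c'): continues run of 'c', length=2
  Position 8 ('a'): new char, reset run to 1
Longest run: 'b' with length 2

2


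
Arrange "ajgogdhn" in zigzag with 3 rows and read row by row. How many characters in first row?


Zigzag "ajgogdhn" into 3 rows:
Placing characters:
  'a' => row 0
  'j' => row 1
  'g' => row 2
  'o' => row 1
  'g' => row 0
  'd' => row 1
  'h' => row 2
  'n' => row 1
Rows:
  Row 0: "ag"
  Row 1: "jodn"
  Row 2: "gh"
First row length: 2

2


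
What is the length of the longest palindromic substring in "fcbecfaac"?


Input: "fcbecfaac"
Checking substrings for palindromes:
  [6:8] "aa" (len 2) => palindrome
Longest palindromic substring: "aa" with length 2

2


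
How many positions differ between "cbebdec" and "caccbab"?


Comparing "cbebdec" and "caccbab" position by position:
  Position 0: 'c' vs 'c' => same
  Position 1: 'b' vs 'a' => DIFFER
  Position 2: 'e' vs 'c' => DIFFER
  Position 3: 'b' vs 'c' => DIFFER
  Position 4: 'd' vs 'b' => DIFFER
  Position 5: 'e' vs 'a' => DIFFER
  Position 6: 'c' vs 'b' => DIFFER
Positions that differ: 6

6


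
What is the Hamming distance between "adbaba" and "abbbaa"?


Comparing "adbaba" and "abbbaa" position by position:
  Position 0: 'a' vs 'a' => same
  Position 1: 'd' vs 'b' => differ
  Position 2: 'b' vs 'b' => same
  Position 3: 'a' vs 'b' => differ
  Position 4: 'b' vs 'a' => differ
  Position 5: 'a' vs 'a' => same
Total differences (Hamming distance): 3

3


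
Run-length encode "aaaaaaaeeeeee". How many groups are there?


Input: aaaaaaaeeeeee
Scanning for consecutive runs:
  Group 1: 'a' x 7 (positions 0-6)
  Group 2: 'e' x 6 (positions 7-12)
Total groups: 2

2


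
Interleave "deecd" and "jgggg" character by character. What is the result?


Interleaving "deecd" and "jgggg":
  Position 0: 'd' from first, 'j' from second => "dj"
  Position 1: 'e' from first, 'g' from second => "eg"
  Position 2: 'e' from first, 'g' from second => "eg"
  Position 3: 'c' from first, 'g' from second => "cg"
  Position 4: 'd' from first, 'g' from second => "dg"
Result: djegegcgdg

djegegcgdg


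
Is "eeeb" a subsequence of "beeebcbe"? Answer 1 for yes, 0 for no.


Check if "eeeb" is a subsequence of "beeebcbe"
Greedy scan:
  Position 0 ('b'): no match needed
  Position 1 ('e'): matches sub[0] = 'e'
  Position 2 ('e'): matches sub[1] = 'e'
  Position 3 ('e'): matches sub[2] = 'e'
  Position 4 ('b'): matches sub[3] = 'b'
  Position 5 ('c'): no match needed
  Position 6 ('b'): no match needed
  Position 7 ('e'): no match needed
All 4 characters matched => is a subsequence

1


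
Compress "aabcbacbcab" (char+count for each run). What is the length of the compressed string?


Input: aabcbacbcab
Runs:
  'a' x 2 => "a2"
  'b' x 1 => "b1"
  'c' x 1 => "c1"
  'b' x 1 => "b1"
  'a' x 1 => "a1"
  'c' x 1 => "c1"
  'b' x 1 => "b1"
  'c' x 1 => "c1"
  'a' x 1 => "a1"
  'b' x 1 => "b1"
Compressed: "a2b1c1b1a1c1b1c1a1b1"
Compressed length: 20

20


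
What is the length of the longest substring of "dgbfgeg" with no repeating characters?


Input: "dgbfgeg"
Sliding window (track last position of each char):
  Position 0 ('d'): window [0,0] length 1 -- new best
  Position 1 ('g'): window [0,1] length 2 -- new best
  Position 2 ('b'): window [0,2] length 3 -- new best
  Position 3 ('f'): window [0,3] length 4 -- new best
  Position 4 ('g'): repeat (last at 1), move window start to 2
  Position 4 ('g'): window [2,4] length 3
  Position 5 ('e'): window [2,5] length 4
  Position 6 ('g'): repeat (last at 4), move window start to 5
  Position 6 ('g'): window [5,6] length 2
Longest substring with no repeats: "dgbf" with length 4

4


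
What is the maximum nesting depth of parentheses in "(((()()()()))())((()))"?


Input: "(((()()()()))())((()))"
Tracking depth:
  Position 0 '(': depth becomes 1
  Position 1 '(': depth becomes 2
  Position 2 '(': depth becomes 3
  Position 3 '(': depth becomes 4
  Position 4 ')': depth becomes 3
  Position 5 '(': depth becomes 4
  Position 6 ')': depth becomes 3
  Position 7 '(': depth becomes 4
  Position 8 ')': depth becomes 3
  Position 9 '(': depth becomes 4
  Position 10 ')': depth becomes 3
  Position 11 ')': depth becomes 2
  Position 12 ')': depth becomes 1
  Position 13 '(': depth becomes 2
  Position 14 ')': depth becomes 1
  Position 15 ')': depth becomes 0
  Position 16 '(': depth becomes 1
  Position 17 '(': depth becomes 2
  Position 18 '(': depth becomes 3
  Position 19 ')': depth becomes 2
  Position 20 ')': depth becomes 1
  Position 21 ')': depth becomes 0
Maximum depth reached: 4

4


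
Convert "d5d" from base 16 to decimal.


Input: "d5d" in base 16
Positional expansion:
  Digit 'd' (value 13) x 16^2 = 3328
  Digit '5' (value 5) x 16^1 = 80
  Digit 'd' (value 13) x 16^0 = 13
Sum = 3421

3421


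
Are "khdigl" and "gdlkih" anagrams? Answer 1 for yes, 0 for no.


Strings: "khdigl", "gdlkih"
Sorted first:  dghikl
Sorted second: dghikl
Sorted forms match => anagrams

1


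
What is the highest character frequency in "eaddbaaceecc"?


Input: eaddbaaceecc
Character counts:
  'a': 3
  'b': 1
  'c': 3
  'd': 2
  'e': 3
Maximum frequency: 3

3


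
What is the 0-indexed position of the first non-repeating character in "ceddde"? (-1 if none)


Input: ceddde
Character frequencies:
  'c': 1
  'd': 3
  'e': 2
Scanning left to right for freq == 1:
  Position 0 ('c'): unique! => answer = 0

0


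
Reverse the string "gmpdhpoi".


Input: gmpdhpoi
Reading characters right to left:
  Position 7: 'i'
  Position 6: 'o'
  Position 5: 'p'
  Position 4: 'h'
  Position 3: 'd'
  Position 2: 'p'
  Position 1: 'm'
  Position 0: 'g'
Reversed: iophdpmg

iophdpmg


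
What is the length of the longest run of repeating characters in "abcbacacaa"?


Input: "abcbacacaa"
Scanning for longest run:
  Position 1 ('b'): new char, reset run to 1
  Position 2 ('c'): new char, reset run to 1
  Position 3 ('b'): new char, reset run to 1
  Position 4 ('a'): new char, reset run to 1
  Position 5 ('c'): new char, reset run to 1
  Position 6 ('a'): new char, reset run to 1
  Position 7 ('c'): new char, reset run to 1
  Position 8 ('a'): new char, reset run to 1
  Position 9 ('a'): continues run of 'a', length=2
Longest run: 'a' with length 2

2


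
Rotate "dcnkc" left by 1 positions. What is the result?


Input: "dcnkc", rotate left by 1
First 1 characters: "d"
Remaining characters: "cnkc"
Concatenate remaining + first: "cnkc" + "d" = "cnkcd"

cnkcd


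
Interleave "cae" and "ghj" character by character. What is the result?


Interleaving "cae" and "ghj":
  Position 0: 'c' from first, 'g' from second => "cg"
  Position 1: 'a' from first, 'h' from second => "ah"
  Position 2: 'e' from first, 'j' from second => "ej"
Result: cgahej

cgahej


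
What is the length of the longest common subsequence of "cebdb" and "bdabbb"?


LCS of "cebdb" and "bdabbb"
DP table:
           b    d    a    b    b    b
      0    0    0    0    0    0    0
  c   0    0    0    0    0    0    0
  e   0    0    0    0    0    0    0
  b   0    1    1    1    1    1    1
  d   0    1    2    2    2    2    2
  b   0    1    2    2    3    3    3
LCS length = dp[5][6] = 3

3


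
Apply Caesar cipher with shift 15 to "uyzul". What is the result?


Caesar cipher: shift "uyzul" by 15
  'u' (pos 20) + 15 = pos 9 = 'j'
  'y' (pos 24) + 15 = pos 13 = 'n'
  'z' (pos 25) + 15 = pos 14 = 'o'
  'u' (pos 20) + 15 = pos 9 = 'j'
  'l' (pos 11) + 15 = pos 0 = 'a'
Result: jnoja

jnoja


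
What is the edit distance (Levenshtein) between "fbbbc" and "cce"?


Computing edit distance: "fbbbc" -> "cce"
DP table:
           c    c    e
      0    1    2    3
  f   1    1    2    3
  b   2    2    2    3
  b   3    3    3    3
  b   4    4    4    4
  c   5    4    4    5
Edit distance = dp[5][3] = 5

5


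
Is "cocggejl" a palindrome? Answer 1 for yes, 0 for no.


Input: cocggejl
Reversed: ljeggcoc
  Compare pos 0 ('c') with pos 7 ('l'): MISMATCH
  Compare pos 1 ('o') with pos 6 ('j'): MISMATCH
  Compare pos 2 ('c') with pos 5 ('e'): MISMATCH
  Compare pos 3 ('g') with pos 4 ('g'): match
Result: not a palindrome

0


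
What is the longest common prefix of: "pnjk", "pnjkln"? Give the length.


Words: pnjk, pnjkln
  Position 0: all 'p' => match
  Position 1: all 'n' => match
  Position 2: all 'j' => match
  Position 3: all 'k' => match
LCP = "pnjk" (length 4)

4


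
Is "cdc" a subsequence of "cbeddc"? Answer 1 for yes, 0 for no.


Check if "cdc" is a subsequence of "cbeddc"
Greedy scan:
  Position 0 ('c'): matches sub[0] = 'c'
  Position 1 ('b'): no match needed
  Position 2 ('e'): no match needed
  Position 3 ('d'): matches sub[1] = 'd'
  Position 4 ('d'): no match needed
  Position 5 ('c'): matches sub[2] = 'c'
All 3 characters matched => is a subsequence

1


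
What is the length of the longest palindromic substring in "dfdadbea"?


Input: "dfdadbea"
Checking substrings for palindromes:
  [0:3] "dfd" (len 3) => palindrome
  [2:5] "dad" (len 3) => palindrome
Longest palindromic substring: "dfd" with length 3

3


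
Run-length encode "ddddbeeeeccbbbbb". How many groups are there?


Input: ddddbeeeeccbbbbb
Scanning for consecutive runs:
  Group 1: 'd' x 4 (positions 0-3)
  Group 2: 'b' x 1 (positions 4-4)
  Group 3: 'e' x 4 (positions 5-8)
  Group 4: 'c' x 2 (positions 9-10)
  Group 5: 'b' x 5 (positions 11-15)
Total groups: 5

5


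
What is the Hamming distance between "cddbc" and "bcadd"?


Comparing "cddbc" and "bcadd" position by position:
  Position 0: 'c' vs 'b' => differ
  Position 1: 'd' vs 'c' => differ
  Position 2: 'd' vs 'a' => differ
  Position 3: 'b' vs 'd' => differ
  Position 4: 'c' vs 'd' => differ
Total differences (Hamming distance): 5

5


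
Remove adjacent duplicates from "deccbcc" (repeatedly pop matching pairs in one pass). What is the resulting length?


Input: deccbcc
Stack-based adjacent duplicate removal:
  Read 'd': push. Stack: d
  Read 'e': push. Stack: de
  Read 'c': push. Stack: dec
  Read 'c': matches stack top 'c' => pop. Stack: de
  Read 'b': push. Stack: deb
  Read 'c': push. Stack: debc
  Read 'c': matches stack top 'c' => pop. Stack: deb
Final stack: "deb" (length 3)

3


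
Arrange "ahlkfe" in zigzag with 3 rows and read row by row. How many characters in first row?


Zigzag "ahlkfe" into 3 rows:
Placing characters:
  'a' => row 0
  'h' => row 1
  'l' => row 2
  'k' => row 1
  'f' => row 0
  'e' => row 1
Rows:
  Row 0: "af"
  Row 1: "hke"
  Row 2: "l"
First row length: 2

2


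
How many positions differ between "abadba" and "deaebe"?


Comparing "abadba" and "deaebe" position by position:
  Position 0: 'a' vs 'd' => DIFFER
  Position 1: 'b' vs 'e' => DIFFER
  Position 2: 'a' vs 'a' => same
  Position 3: 'd' vs 'e' => DIFFER
  Position 4: 'b' vs 'b' => same
  Position 5: 'a' vs 'e' => DIFFER
Positions that differ: 4

4


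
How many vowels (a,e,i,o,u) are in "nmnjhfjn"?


Input: nmnjhfjn
Checking each character:
  'n' at position 0: consonant
  'm' at position 1: consonant
  'n' at position 2: consonant
  'j' at position 3: consonant
  'h' at position 4: consonant
  'f' at position 5: consonant
  'j' at position 6: consonant
  'n' at position 7: consonant
Total vowels: 0

0


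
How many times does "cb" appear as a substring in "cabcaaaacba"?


Searching for "cb" in "cabcaaaacba"
Scanning each position:
  Position 0: "ca" => no
  Position 1: "ab" => no
  Position 2: "bc" => no
  Position 3: "ca" => no
  Position 4: "aa" => no
  Position 5: "aa" => no
  Position 6: "aa" => no
  Position 7: "ac" => no
  Position 8: "cb" => MATCH
  Position 9: "ba" => no
Total occurrences: 1

1


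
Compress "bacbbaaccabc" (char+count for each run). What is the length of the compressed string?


Input: bacbbaaccabc
Runs:
  'b' x 1 => "b1"
  'a' x 1 => "a1"
  'c' x 1 => "c1"
  'b' x 2 => "b2"
  'a' x 2 => "a2"
  'c' x 2 => "c2"
  'a' x 1 => "a1"
  'b' x 1 => "b1"
  'c' x 1 => "c1"
Compressed: "b1a1c1b2a2c2a1b1c1"
Compressed length: 18

18


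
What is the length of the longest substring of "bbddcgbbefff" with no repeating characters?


Input: "bbddcgbbefff"
Sliding window (track last position of each char):
  Position 0 ('b'): window [0,0] length 1 -- new best
  Position 1 ('b'): repeat (last at 0), move window start to 1
  Position 1 ('b'): window [1,1] length 1
  Position 2 ('d'): window [1,2] length 2 -- new best
  Position 3 ('d'): repeat (last at 2), move window start to 3
  Position 3 ('d'): window [3,3] length 1
  Position 4 ('c'): window [3,4] length 2
  Position 5 ('g'): window [3,5] length 3 -- new best
  Position 6 ('b'): window [3,6] length 4 -- new best
  Position 7 ('b'): repeat (last at 6), move window start to 7
  Position 7 ('b'): window [7,7] length 1
  Position 8 ('e'): window [7,8] length 2
  Position 9 ('f'): window [7,9] length 3
  Position 10 ('f'): repeat (last at 9), move window start to 10
  Position 10 ('f'): window [10,10] length 1
  Position 11 ('f'): repeat (last at 10), move window start to 11
  Position 11 ('f'): window [11,11] length 1
Longest substring with no repeats: "dcgb" with length 4

4
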